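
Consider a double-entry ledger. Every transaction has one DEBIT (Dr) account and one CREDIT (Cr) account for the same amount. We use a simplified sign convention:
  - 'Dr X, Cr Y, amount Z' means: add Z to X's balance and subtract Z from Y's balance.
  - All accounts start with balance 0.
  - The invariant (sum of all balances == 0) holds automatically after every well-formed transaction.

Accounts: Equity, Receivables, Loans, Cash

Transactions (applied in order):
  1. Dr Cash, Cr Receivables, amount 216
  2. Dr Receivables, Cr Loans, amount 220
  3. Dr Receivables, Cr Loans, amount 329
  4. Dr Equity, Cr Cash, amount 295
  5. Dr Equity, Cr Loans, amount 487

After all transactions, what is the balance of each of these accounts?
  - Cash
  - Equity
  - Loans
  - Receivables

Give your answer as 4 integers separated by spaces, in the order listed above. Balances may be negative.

Answer: -79 782 -1036 333

Derivation:
After txn 1 (Dr Cash, Cr Receivables, amount 216): Cash=216 Receivables=-216
After txn 2 (Dr Receivables, Cr Loans, amount 220): Cash=216 Loans=-220 Receivables=4
After txn 3 (Dr Receivables, Cr Loans, amount 329): Cash=216 Loans=-549 Receivables=333
After txn 4 (Dr Equity, Cr Cash, amount 295): Cash=-79 Equity=295 Loans=-549 Receivables=333
After txn 5 (Dr Equity, Cr Loans, amount 487): Cash=-79 Equity=782 Loans=-1036 Receivables=333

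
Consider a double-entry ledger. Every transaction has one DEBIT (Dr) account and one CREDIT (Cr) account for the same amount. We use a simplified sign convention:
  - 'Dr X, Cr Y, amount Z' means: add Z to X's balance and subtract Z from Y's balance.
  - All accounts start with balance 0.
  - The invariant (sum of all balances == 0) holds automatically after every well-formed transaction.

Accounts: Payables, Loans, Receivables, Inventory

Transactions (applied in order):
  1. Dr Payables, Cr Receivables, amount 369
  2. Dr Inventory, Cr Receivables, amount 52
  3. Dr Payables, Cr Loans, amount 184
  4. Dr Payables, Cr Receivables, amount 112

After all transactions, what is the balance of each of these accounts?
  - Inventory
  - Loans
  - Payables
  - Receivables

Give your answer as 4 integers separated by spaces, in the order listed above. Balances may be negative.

Answer: 52 -184 665 -533

Derivation:
After txn 1 (Dr Payables, Cr Receivables, amount 369): Payables=369 Receivables=-369
After txn 2 (Dr Inventory, Cr Receivables, amount 52): Inventory=52 Payables=369 Receivables=-421
After txn 3 (Dr Payables, Cr Loans, amount 184): Inventory=52 Loans=-184 Payables=553 Receivables=-421
After txn 4 (Dr Payables, Cr Receivables, amount 112): Inventory=52 Loans=-184 Payables=665 Receivables=-533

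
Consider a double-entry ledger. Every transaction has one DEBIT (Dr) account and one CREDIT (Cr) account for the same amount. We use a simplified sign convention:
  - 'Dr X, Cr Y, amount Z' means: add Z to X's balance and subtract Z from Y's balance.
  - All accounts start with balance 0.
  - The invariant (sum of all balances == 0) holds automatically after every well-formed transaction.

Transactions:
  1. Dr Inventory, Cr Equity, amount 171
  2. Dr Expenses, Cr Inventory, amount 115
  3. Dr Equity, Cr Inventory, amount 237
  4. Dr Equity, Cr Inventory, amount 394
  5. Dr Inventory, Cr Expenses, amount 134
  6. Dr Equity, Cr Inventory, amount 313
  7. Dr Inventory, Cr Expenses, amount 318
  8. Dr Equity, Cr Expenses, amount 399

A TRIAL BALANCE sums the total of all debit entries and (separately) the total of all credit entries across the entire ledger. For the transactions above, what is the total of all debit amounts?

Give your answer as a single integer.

Answer: 2081

Derivation:
Txn 1: debit+=171
Txn 2: debit+=115
Txn 3: debit+=237
Txn 4: debit+=394
Txn 5: debit+=134
Txn 6: debit+=313
Txn 7: debit+=318
Txn 8: debit+=399
Total debits = 2081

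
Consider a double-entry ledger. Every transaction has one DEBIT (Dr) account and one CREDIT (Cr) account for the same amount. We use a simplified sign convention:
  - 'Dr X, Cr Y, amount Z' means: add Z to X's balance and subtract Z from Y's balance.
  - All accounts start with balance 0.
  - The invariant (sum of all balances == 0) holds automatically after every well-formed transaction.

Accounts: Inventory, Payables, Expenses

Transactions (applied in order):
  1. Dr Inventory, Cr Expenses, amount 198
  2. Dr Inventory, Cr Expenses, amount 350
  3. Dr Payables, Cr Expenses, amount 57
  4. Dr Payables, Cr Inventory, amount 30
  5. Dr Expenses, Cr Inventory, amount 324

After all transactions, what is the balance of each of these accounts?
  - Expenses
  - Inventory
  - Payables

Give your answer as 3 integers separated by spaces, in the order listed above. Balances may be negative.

Answer: -281 194 87

Derivation:
After txn 1 (Dr Inventory, Cr Expenses, amount 198): Expenses=-198 Inventory=198
After txn 2 (Dr Inventory, Cr Expenses, amount 350): Expenses=-548 Inventory=548
After txn 3 (Dr Payables, Cr Expenses, amount 57): Expenses=-605 Inventory=548 Payables=57
After txn 4 (Dr Payables, Cr Inventory, amount 30): Expenses=-605 Inventory=518 Payables=87
After txn 5 (Dr Expenses, Cr Inventory, amount 324): Expenses=-281 Inventory=194 Payables=87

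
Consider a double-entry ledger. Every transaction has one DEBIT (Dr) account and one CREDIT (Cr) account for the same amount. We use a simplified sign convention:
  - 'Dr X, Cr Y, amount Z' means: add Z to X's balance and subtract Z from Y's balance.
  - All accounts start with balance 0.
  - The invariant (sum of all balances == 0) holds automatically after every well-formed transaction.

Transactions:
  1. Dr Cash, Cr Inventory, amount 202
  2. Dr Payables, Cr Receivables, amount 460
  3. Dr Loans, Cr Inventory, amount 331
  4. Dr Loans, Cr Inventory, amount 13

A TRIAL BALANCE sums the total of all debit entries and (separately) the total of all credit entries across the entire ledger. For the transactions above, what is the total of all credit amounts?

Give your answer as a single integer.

Txn 1: credit+=202
Txn 2: credit+=460
Txn 3: credit+=331
Txn 4: credit+=13
Total credits = 1006

Answer: 1006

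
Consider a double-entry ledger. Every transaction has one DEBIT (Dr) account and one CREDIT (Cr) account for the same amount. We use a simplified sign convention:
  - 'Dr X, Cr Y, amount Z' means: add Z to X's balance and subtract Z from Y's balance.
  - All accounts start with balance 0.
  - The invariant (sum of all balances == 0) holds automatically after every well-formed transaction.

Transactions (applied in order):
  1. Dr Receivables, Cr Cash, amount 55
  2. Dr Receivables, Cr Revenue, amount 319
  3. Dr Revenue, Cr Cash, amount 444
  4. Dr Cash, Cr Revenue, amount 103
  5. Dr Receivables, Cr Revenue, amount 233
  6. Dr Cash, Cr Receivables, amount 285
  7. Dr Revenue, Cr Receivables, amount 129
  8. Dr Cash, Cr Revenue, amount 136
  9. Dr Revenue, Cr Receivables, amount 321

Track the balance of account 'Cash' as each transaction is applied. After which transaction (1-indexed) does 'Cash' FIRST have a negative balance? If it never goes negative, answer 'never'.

After txn 1: Cash=-55

Answer: 1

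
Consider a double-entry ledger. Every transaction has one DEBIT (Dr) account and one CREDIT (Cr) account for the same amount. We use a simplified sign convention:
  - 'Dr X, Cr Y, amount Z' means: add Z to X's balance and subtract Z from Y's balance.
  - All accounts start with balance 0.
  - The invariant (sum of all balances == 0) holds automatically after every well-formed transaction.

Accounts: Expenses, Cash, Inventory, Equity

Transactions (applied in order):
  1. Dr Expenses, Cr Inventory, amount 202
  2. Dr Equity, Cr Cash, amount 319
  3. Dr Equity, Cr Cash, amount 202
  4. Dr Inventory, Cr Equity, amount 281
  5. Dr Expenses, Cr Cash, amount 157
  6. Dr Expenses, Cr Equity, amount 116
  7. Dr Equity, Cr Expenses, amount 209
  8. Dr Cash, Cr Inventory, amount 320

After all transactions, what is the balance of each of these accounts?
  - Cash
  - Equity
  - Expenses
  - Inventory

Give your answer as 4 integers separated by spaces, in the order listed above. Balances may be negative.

After txn 1 (Dr Expenses, Cr Inventory, amount 202): Expenses=202 Inventory=-202
After txn 2 (Dr Equity, Cr Cash, amount 319): Cash=-319 Equity=319 Expenses=202 Inventory=-202
After txn 3 (Dr Equity, Cr Cash, amount 202): Cash=-521 Equity=521 Expenses=202 Inventory=-202
After txn 4 (Dr Inventory, Cr Equity, amount 281): Cash=-521 Equity=240 Expenses=202 Inventory=79
After txn 5 (Dr Expenses, Cr Cash, amount 157): Cash=-678 Equity=240 Expenses=359 Inventory=79
After txn 6 (Dr Expenses, Cr Equity, amount 116): Cash=-678 Equity=124 Expenses=475 Inventory=79
After txn 7 (Dr Equity, Cr Expenses, amount 209): Cash=-678 Equity=333 Expenses=266 Inventory=79
After txn 8 (Dr Cash, Cr Inventory, amount 320): Cash=-358 Equity=333 Expenses=266 Inventory=-241

Answer: -358 333 266 -241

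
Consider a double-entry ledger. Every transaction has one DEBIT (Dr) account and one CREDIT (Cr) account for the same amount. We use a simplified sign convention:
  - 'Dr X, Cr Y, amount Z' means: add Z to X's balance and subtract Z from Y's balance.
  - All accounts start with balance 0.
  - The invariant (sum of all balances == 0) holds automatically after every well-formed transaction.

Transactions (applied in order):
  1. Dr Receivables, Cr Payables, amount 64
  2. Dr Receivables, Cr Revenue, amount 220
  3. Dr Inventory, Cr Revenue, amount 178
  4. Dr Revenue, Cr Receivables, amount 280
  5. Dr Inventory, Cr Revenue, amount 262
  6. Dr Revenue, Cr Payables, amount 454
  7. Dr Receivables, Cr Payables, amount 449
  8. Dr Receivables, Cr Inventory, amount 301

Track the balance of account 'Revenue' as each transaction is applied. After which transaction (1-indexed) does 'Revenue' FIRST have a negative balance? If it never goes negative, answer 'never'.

After txn 1: Revenue=0
After txn 2: Revenue=-220

Answer: 2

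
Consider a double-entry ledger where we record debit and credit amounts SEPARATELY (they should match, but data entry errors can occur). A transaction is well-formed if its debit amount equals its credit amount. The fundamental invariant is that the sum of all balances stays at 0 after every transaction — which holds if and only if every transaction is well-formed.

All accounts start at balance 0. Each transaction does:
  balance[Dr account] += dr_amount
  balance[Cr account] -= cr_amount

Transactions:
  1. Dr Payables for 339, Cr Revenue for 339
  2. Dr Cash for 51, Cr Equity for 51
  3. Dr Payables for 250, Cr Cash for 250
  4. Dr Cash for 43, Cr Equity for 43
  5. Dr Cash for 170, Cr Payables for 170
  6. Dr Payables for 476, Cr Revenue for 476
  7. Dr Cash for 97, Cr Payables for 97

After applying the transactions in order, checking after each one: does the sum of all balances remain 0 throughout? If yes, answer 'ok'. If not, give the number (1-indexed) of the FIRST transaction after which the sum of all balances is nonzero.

After txn 1: dr=339 cr=339 sum_balances=0
After txn 2: dr=51 cr=51 sum_balances=0
After txn 3: dr=250 cr=250 sum_balances=0
After txn 4: dr=43 cr=43 sum_balances=0
After txn 5: dr=170 cr=170 sum_balances=0
After txn 6: dr=476 cr=476 sum_balances=0
After txn 7: dr=97 cr=97 sum_balances=0

Answer: ok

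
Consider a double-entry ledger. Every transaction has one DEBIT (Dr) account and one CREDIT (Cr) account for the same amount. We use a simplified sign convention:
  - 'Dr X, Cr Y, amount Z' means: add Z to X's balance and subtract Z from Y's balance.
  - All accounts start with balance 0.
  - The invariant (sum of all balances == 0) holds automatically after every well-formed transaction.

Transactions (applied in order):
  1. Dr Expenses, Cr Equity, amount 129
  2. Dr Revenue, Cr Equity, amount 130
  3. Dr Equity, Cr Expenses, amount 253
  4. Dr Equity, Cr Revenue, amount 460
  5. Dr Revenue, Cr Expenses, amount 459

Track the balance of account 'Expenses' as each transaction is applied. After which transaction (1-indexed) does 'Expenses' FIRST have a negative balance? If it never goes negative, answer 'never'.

After txn 1: Expenses=129
After txn 2: Expenses=129
After txn 3: Expenses=-124

Answer: 3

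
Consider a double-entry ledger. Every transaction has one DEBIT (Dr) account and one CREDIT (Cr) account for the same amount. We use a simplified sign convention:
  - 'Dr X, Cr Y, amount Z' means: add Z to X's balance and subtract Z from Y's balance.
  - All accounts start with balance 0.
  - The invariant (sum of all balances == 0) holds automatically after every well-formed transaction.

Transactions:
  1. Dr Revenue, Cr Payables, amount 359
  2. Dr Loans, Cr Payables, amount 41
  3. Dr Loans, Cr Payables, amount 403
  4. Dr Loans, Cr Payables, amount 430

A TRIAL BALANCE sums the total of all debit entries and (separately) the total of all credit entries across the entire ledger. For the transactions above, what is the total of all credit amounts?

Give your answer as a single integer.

Txn 1: credit+=359
Txn 2: credit+=41
Txn 3: credit+=403
Txn 4: credit+=430
Total credits = 1233

Answer: 1233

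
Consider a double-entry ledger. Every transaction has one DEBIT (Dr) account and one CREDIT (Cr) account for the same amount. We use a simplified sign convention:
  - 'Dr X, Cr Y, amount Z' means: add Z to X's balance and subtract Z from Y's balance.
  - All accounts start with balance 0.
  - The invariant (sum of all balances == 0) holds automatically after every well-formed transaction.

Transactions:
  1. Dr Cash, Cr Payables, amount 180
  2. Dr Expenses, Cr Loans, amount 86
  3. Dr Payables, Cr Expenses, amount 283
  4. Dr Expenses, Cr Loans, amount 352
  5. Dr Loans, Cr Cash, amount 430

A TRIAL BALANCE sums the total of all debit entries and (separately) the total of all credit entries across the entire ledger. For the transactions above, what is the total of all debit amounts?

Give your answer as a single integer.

Answer: 1331

Derivation:
Txn 1: debit+=180
Txn 2: debit+=86
Txn 3: debit+=283
Txn 4: debit+=352
Txn 5: debit+=430
Total debits = 1331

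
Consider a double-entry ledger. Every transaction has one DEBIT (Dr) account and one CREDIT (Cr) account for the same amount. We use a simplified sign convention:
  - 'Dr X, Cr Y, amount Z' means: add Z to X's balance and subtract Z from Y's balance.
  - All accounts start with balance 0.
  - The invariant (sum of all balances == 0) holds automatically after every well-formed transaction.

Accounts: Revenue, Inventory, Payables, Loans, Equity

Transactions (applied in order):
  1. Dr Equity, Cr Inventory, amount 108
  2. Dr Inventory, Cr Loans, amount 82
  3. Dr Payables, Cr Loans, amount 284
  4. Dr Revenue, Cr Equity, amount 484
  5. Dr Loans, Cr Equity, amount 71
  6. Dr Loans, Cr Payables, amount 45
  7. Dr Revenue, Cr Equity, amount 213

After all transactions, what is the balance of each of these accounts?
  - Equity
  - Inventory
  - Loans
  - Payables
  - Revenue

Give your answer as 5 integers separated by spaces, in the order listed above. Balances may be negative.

Answer: -660 -26 -250 239 697

Derivation:
After txn 1 (Dr Equity, Cr Inventory, amount 108): Equity=108 Inventory=-108
After txn 2 (Dr Inventory, Cr Loans, amount 82): Equity=108 Inventory=-26 Loans=-82
After txn 3 (Dr Payables, Cr Loans, amount 284): Equity=108 Inventory=-26 Loans=-366 Payables=284
After txn 4 (Dr Revenue, Cr Equity, amount 484): Equity=-376 Inventory=-26 Loans=-366 Payables=284 Revenue=484
After txn 5 (Dr Loans, Cr Equity, amount 71): Equity=-447 Inventory=-26 Loans=-295 Payables=284 Revenue=484
After txn 6 (Dr Loans, Cr Payables, amount 45): Equity=-447 Inventory=-26 Loans=-250 Payables=239 Revenue=484
After txn 7 (Dr Revenue, Cr Equity, amount 213): Equity=-660 Inventory=-26 Loans=-250 Payables=239 Revenue=697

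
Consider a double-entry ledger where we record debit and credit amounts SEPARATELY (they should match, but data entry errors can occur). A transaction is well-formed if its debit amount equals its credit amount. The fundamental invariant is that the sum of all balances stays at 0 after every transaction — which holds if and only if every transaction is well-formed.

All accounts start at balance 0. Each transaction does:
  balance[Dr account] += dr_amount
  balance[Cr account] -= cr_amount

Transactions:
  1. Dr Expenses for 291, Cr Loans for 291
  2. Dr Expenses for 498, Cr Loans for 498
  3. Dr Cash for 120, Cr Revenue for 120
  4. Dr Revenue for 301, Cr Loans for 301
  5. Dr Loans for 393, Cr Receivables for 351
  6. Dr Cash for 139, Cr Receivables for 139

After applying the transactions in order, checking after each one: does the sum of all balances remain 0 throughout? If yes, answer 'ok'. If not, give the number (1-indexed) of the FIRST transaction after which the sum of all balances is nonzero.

After txn 1: dr=291 cr=291 sum_balances=0
After txn 2: dr=498 cr=498 sum_balances=0
After txn 3: dr=120 cr=120 sum_balances=0
After txn 4: dr=301 cr=301 sum_balances=0
After txn 5: dr=393 cr=351 sum_balances=42
After txn 6: dr=139 cr=139 sum_balances=42

Answer: 5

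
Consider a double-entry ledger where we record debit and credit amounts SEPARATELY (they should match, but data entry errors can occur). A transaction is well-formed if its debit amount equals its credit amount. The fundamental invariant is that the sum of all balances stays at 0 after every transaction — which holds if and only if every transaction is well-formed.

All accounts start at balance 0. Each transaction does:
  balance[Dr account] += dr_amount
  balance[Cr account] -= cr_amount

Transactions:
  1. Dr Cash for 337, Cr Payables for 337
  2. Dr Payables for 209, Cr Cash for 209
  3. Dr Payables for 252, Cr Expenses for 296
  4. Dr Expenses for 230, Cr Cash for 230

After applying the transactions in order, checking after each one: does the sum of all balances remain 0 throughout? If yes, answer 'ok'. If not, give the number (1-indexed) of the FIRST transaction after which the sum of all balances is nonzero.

After txn 1: dr=337 cr=337 sum_balances=0
After txn 2: dr=209 cr=209 sum_balances=0
After txn 3: dr=252 cr=296 sum_balances=-44
After txn 4: dr=230 cr=230 sum_balances=-44

Answer: 3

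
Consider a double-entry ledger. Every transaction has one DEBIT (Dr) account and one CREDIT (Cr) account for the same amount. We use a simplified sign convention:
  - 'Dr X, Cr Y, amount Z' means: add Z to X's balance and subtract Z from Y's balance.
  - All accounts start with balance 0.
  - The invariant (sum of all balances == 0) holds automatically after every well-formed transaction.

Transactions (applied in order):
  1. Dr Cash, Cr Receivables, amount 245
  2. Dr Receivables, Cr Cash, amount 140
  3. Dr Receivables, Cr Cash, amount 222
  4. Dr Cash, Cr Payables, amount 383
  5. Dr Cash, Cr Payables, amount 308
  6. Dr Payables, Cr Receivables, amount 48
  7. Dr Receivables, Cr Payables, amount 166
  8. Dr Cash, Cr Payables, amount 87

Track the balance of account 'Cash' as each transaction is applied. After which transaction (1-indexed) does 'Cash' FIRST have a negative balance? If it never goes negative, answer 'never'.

After txn 1: Cash=245
After txn 2: Cash=105
After txn 3: Cash=-117

Answer: 3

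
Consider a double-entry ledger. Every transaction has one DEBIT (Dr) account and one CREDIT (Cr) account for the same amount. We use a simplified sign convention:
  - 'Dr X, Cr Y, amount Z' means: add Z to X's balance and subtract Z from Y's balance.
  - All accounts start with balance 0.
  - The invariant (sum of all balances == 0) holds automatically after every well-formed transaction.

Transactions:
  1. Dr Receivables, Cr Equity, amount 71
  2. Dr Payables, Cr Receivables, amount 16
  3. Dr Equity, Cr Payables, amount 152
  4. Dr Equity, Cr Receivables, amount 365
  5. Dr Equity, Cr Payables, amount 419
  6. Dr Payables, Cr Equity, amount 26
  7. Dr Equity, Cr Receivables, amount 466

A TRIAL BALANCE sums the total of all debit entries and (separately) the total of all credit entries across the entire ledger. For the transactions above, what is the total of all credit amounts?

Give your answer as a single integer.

Txn 1: credit+=71
Txn 2: credit+=16
Txn 3: credit+=152
Txn 4: credit+=365
Txn 5: credit+=419
Txn 6: credit+=26
Txn 7: credit+=466
Total credits = 1515

Answer: 1515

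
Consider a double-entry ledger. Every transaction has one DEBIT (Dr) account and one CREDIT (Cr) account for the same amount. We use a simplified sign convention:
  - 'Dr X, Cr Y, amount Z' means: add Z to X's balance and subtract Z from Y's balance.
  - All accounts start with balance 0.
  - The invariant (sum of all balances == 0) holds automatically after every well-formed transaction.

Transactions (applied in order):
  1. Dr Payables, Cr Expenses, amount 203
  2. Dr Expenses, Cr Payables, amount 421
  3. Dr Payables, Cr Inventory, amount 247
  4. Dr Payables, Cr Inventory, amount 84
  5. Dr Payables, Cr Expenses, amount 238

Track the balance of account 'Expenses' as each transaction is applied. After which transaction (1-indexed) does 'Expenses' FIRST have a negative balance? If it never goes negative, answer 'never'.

Answer: 1

Derivation:
After txn 1: Expenses=-203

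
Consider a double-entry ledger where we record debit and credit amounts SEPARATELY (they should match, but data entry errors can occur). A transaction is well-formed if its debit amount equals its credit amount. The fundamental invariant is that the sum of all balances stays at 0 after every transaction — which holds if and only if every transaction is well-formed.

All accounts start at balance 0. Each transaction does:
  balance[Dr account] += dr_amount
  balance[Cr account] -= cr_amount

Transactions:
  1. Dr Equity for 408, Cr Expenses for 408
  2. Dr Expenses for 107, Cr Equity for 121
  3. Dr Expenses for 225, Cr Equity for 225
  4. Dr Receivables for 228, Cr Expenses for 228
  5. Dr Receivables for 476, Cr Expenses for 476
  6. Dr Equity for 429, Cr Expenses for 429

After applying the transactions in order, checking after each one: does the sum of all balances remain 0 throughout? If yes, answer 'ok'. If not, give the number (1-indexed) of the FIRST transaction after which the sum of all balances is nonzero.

Answer: 2

Derivation:
After txn 1: dr=408 cr=408 sum_balances=0
After txn 2: dr=107 cr=121 sum_balances=-14
After txn 3: dr=225 cr=225 sum_balances=-14
After txn 4: dr=228 cr=228 sum_balances=-14
After txn 5: dr=476 cr=476 sum_balances=-14
After txn 6: dr=429 cr=429 sum_balances=-14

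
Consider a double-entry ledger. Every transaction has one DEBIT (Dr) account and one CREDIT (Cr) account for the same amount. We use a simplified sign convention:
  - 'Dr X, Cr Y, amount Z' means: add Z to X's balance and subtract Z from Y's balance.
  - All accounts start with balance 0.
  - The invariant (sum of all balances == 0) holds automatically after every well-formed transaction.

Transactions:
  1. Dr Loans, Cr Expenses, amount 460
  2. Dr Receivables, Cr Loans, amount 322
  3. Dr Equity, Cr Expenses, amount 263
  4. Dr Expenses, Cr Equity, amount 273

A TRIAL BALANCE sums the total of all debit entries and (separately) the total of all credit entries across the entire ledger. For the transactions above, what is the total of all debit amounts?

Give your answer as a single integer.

Txn 1: debit+=460
Txn 2: debit+=322
Txn 3: debit+=263
Txn 4: debit+=273
Total debits = 1318

Answer: 1318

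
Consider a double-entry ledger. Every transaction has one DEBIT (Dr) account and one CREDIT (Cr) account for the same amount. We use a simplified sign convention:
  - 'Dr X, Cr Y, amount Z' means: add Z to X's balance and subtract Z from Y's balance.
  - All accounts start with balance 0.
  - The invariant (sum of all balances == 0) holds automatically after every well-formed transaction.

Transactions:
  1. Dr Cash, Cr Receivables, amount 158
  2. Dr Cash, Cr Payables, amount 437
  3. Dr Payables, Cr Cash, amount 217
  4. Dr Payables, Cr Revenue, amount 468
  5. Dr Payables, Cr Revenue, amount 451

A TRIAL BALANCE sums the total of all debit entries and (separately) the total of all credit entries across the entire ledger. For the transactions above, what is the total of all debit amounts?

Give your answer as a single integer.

Txn 1: debit+=158
Txn 2: debit+=437
Txn 3: debit+=217
Txn 4: debit+=468
Txn 5: debit+=451
Total debits = 1731

Answer: 1731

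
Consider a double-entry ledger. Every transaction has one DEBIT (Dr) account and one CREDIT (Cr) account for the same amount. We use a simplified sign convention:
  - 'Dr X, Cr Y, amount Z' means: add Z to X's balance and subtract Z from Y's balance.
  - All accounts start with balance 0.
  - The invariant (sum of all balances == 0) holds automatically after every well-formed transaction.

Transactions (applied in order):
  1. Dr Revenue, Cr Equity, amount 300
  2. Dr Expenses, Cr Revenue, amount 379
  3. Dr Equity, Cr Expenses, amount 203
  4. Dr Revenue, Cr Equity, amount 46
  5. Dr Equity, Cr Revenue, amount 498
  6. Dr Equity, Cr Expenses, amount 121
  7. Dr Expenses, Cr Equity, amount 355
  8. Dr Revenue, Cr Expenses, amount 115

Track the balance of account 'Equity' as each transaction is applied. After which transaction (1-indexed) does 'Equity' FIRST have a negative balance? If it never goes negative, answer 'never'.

Answer: 1

Derivation:
After txn 1: Equity=-300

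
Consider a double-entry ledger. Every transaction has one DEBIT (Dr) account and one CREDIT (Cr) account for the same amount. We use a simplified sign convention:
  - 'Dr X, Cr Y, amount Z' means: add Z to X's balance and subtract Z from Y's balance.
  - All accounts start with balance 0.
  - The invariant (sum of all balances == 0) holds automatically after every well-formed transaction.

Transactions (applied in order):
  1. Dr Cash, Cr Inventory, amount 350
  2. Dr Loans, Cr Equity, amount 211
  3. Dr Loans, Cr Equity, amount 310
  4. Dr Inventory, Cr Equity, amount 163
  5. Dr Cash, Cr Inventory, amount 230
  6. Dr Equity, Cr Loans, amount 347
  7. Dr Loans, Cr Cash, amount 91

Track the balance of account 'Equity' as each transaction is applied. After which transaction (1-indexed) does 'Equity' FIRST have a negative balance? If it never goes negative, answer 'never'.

After txn 1: Equity=0
After txn 2: Equity=-211

Answer: 2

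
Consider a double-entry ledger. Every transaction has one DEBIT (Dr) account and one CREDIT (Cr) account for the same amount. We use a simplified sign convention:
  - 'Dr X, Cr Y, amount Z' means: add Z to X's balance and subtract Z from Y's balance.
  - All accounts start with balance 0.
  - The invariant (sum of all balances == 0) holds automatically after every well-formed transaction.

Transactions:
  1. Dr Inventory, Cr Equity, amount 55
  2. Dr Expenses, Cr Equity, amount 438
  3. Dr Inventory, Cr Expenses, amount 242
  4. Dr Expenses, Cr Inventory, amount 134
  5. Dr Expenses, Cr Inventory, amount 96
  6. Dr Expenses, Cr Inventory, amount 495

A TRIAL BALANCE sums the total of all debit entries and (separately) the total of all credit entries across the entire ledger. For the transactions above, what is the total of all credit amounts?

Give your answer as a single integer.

Txn 1: credit+=55
Txn 2: credit+=438
Txn 3: credit+=242
Txn 4: credit+=134
Txn 5: credit+=96
Txn 6: credit+=495
Total credits = 1460

Answer: 1460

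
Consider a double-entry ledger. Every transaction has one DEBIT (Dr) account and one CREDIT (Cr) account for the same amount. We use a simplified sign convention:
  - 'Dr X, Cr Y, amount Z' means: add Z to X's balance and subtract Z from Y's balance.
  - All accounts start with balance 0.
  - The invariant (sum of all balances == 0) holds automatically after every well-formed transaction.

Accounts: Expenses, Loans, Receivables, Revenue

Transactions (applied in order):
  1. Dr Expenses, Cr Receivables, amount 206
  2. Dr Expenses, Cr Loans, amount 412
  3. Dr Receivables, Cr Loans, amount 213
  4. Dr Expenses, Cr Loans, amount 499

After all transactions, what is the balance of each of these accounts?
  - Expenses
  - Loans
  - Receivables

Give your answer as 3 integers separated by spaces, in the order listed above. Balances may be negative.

Answer: 1117 -1124 7

Derivation:
After txn 1 (Dr Expenses, Cr Receivables, amount 206): Expenses=206 Receivables=-206
After txn 2 (Dr Expenses, Cr Loans, amount 412): Expenses=618 Loans=-412 Receivables=-206
After txn 3 (Dr Receivables, Cr Loans, amount 213): Expenses=618 Loans=-625 Receivables=7
After txn 4 (Dr Expenses, Cr Loans, amount 499): Expenses=1117 Loans=-1124 Receivables=7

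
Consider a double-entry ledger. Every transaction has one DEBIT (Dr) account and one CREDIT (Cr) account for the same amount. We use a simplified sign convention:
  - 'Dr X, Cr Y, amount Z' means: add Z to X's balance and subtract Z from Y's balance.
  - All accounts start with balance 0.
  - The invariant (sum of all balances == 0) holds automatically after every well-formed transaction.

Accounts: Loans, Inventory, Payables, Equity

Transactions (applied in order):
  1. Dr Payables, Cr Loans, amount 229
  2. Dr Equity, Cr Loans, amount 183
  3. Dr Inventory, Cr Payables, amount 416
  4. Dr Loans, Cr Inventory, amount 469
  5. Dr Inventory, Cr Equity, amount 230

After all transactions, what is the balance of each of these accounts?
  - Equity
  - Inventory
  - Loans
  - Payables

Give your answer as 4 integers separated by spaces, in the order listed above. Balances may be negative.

After txn 1 (Dr Payables, Cr Loans, amount 229): Loans=-229 Payables=229
After txn 2 (Dr Equity, Cr Loans, amount 183): Equity=183 Loans=-412 Payables=229
After txn 3 (Dr Inventory, Cr Payables, amount 416): Equity=183 Inventory=416 Loans=-412 Payables=-187
After txn 4 (Dr Loans, Cr Inventory, amount 469): Equity=183 Inventory=-53 Loans=57 Payables=-187
After txn 5 (Dr Inventory, Cr Equity, amount 230): Equity=-47 Inventory=177 Loans=57 Payables=-187

Answer: -47 177 57 -187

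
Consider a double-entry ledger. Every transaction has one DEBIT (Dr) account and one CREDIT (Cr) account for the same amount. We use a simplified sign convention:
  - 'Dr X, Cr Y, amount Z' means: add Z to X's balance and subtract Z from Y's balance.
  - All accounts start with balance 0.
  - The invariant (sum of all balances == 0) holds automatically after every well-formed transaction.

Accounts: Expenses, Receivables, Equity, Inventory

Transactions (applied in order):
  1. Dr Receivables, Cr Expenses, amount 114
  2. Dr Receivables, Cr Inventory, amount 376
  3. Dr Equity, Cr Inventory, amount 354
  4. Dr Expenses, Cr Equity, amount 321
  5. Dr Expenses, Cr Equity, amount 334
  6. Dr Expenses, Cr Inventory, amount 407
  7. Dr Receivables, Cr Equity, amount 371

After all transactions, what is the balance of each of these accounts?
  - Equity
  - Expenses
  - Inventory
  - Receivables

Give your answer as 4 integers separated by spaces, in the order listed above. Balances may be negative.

Answer: -672 948 -1137 861

Derivation:
After txn 1 (Dr Receivables, Cr Expenses, amount 114): Expenses=-114 Receivables=114
After txn 2 (Dr Receivables, Cr Inventory, amount 376): Expenses=-114 Inventory=-376 Receivables=490
After txn 3 (Dr Equity, Cr Inventory, amount 354): Equity=354 Expenses=-114 Inventory=-730 Receivables=490
After txn 4 (Dr Expenses, Cr Equity, amount 321): Equity=33 Expenses=207 Inventory=-730 Receivables=490
After txn 5 (Dr Expenses, Cr Equity, amount 334): Equity=-301 Expenses=541 Inventory=-730 Receivables=490
After txn 6 (Dr Expenses, Cr Inventory, amount 407): Equity=-301 Expenses=948 Inventory=-1137 Receivables=490
After txn 7 (Dr Receivables, Cr Equity, amount 371): Equity=-672 Expenses=948 Inventory=-1137 Receivables=861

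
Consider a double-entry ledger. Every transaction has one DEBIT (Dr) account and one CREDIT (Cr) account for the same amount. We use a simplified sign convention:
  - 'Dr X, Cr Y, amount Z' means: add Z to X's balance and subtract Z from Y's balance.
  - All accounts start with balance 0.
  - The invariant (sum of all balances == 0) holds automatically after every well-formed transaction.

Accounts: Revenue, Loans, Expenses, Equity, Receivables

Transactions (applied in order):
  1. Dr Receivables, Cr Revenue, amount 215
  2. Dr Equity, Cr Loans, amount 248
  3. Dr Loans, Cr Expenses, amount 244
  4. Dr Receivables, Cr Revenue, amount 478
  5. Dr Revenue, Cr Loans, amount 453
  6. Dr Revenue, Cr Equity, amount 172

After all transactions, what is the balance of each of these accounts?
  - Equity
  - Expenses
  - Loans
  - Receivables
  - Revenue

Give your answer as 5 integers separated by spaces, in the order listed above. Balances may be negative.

Answer: 76 -244 -457 693 -68

Derivation:
After txn 1 (Dr Receivables, Cr Revenue, amount 215): Receivables=215 Revenue=-215
After txn 2 (Dr Equity, Cr Loans, amount 248): Equity=248 Loans=-248 Receivables=215 Revenue=-215
After txn 3 (Dr Loans, Cr Expenses, amount 244): Equity=248 Expenses=-244 Loans=-4 Receivables=215 Revenue=-215
After txn 4 (Dr Receivables, Cr Revenue, amount 478): Equity=248 Expenses=-244 Loans=-4 Receivables=693 Revenue=-693
After txn 5 (Dr Revenue, Cr Loans, amount 453): Equity=248 Expenses=-244 Loans=-457 Receivables=693 Revenue=-240
After txn 6 (Dr Revenue, Cr Equity, amount 172): Equity=76 Expenses=-244 Loans=-457 Receivables=693 Revenue=-68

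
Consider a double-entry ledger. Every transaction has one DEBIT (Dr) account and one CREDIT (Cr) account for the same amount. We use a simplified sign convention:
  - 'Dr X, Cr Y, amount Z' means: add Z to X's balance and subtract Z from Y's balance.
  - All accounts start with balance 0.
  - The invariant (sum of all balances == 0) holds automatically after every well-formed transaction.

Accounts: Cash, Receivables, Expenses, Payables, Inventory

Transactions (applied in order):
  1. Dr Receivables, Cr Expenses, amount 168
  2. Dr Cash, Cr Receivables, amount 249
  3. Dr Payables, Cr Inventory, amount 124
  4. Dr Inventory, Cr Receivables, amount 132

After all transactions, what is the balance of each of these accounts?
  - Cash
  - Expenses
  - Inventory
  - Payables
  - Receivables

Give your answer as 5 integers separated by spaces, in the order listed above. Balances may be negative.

Answer: 249 -168 8 124 -213

Derivation:
After txn 1 (Dr Receivables, Cr Expenses, amount 168): Expenses=-168 Receivables=168
After txn 2 (Dr Cash, Cr Receivables, amount 249): Cash=249 Expenses=-168 Receivables=-81
After txn 3 (Dr Payables, Cr Inventory, amount 124): Cash=249 Expenses=-168 Inventory=-124 Payables=124 Receivables=-81
After txn 4 (Dr Inventory, Cr Receivables, amount 132): Cash=249 Expenses=-168 Inventory=8 Payables=124 Receivables=-213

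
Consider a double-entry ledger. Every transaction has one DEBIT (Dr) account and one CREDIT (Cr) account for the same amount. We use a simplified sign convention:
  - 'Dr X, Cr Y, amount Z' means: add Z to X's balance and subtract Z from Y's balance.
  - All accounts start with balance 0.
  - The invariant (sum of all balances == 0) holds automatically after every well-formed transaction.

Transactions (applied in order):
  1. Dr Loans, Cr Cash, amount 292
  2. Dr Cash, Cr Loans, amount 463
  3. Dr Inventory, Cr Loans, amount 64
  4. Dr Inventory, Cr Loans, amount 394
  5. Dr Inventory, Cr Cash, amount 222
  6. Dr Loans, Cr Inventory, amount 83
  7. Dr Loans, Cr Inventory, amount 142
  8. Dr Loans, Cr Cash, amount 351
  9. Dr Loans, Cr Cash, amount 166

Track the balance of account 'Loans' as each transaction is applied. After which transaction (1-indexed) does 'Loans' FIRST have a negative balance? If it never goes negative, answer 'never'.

After txn 1: Loans=292
After txn 2: Loans=-171

Answer: 2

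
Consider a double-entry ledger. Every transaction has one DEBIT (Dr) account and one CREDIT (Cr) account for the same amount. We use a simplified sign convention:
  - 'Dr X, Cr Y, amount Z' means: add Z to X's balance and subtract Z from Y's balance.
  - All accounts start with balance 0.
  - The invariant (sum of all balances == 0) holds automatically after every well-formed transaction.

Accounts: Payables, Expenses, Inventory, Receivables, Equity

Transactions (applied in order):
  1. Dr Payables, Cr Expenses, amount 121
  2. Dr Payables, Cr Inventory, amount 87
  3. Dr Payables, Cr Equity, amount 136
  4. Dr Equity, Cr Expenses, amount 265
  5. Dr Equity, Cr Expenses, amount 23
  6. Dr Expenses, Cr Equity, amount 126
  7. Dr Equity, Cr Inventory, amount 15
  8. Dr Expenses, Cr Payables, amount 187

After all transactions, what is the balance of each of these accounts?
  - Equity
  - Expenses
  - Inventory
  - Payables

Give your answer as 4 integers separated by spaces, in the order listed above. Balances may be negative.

Answer: 41 -96 -102 157

Derivation:
After txn 1 (Dr Payables, Cr Expenses, amount 121): Expenses=-121 Payables=121
After txn 2 (Dr Payables, Cr Inventory, amount 87): Expenses=-121 Inventory=-87 Payables=208
After txn 3 (Dr Payables, Cr Equity, amount 136): Equity=-136 Expenses=-121 Inventory=-87 Payables=344
After txn 4 (Dr Equity, Cr Expenses, amount 265): Equity=129 Expenses=-386 Inventory=-87 Payables=344
After txn 5 (Dr Equity, Cr Expenses, amount 23): Equity=152 Expenses=-409 Inventory=-87 Payables=344
After txn 6 (Dr Expenses, Cr Equity, amount 126): Equity=26 Expenses=-283 Inventory=-87 Payables=344
After txn 7 (Dr Equity, Cr Inventory, amount 15): Equity=41 Expenses=-283 Inventory=-102 Payables=344
After txn 8 (Dr Expenses, Cr Payables, amount 187): Equity=41 Expenses=-96 Inventory=-102 Payables=157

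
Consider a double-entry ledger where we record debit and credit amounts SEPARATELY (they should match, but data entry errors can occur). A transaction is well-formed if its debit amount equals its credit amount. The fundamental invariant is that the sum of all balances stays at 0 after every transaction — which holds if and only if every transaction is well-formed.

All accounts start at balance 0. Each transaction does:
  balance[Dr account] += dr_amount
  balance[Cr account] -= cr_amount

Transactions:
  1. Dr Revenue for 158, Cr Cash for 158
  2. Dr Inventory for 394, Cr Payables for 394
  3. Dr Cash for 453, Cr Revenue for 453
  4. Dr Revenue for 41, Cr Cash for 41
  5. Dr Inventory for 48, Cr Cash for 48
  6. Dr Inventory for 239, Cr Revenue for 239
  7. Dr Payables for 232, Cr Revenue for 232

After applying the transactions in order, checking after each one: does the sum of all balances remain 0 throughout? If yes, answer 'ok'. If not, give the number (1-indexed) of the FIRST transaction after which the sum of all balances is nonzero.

After txn 1: dr=158 cr=158 sum_balances=0
After txn 2: dr=394 cr=394 sum_balances=0
After txn 3: dr=453 cr=453 sum_balances=0
After txn 4: dr=41 cr=41 sum_balances=0
After txn 5: dr=48 cr=48 sum_balances=0
After txn 6: dr=239 cr=239 sum_balances=0
After txn 7: dr=232 cr=232 sum_balances=0

Answer: ok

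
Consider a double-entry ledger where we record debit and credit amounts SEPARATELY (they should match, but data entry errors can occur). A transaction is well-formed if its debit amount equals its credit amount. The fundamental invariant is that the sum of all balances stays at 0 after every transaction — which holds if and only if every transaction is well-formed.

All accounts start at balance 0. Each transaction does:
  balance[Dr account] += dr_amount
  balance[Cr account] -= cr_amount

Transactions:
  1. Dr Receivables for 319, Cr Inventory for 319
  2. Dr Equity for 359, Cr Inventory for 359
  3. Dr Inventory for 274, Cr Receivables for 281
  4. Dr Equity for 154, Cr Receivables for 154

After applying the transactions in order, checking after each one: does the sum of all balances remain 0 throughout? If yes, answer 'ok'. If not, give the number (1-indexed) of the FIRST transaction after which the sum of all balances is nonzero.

After txn 1: dr=319 cr=319 sum_balances=0
After txn 2: dr=359 cr=359 sum_balances=0
After txn 3: dr=274 cr=281 sum_balances=-7
After txn 4: dr=154 cr=154 sum_balances=-7

Answer: 3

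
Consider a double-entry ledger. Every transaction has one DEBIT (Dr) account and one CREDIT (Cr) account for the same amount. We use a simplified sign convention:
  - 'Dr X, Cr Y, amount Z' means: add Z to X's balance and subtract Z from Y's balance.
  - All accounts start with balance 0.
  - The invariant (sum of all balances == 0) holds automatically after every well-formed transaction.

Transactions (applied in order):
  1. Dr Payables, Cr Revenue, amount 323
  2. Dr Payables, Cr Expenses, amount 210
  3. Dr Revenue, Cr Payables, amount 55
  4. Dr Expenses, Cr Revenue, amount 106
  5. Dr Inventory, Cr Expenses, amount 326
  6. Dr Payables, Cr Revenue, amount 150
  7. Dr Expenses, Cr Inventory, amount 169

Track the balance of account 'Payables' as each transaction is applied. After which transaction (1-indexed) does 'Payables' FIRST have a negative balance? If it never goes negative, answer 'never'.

Answer: never

Derivation:
After txn 1: Payables=323
After txn 2: Payables=533
After txn 3: Payables=478
After txn 4: Payables=478
After txn 5: Payables=478
After txn 6: Payables=628
After txn 7: Payables=628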